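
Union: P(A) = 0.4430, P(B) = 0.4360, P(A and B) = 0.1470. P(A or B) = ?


P(A∪B) = 0.4430 + 0.4360 - 0.1470
= 0.8790 - 0.1470
= 0.7320

P(A∪B) = 0.7320


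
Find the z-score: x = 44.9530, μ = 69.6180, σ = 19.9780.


z = (44.9530 - 69.6180)/19.9780
= -24.6650/19.9780
= -1.2346

z = -1.2346


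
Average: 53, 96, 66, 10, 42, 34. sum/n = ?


Sum = 53 + 96 + 66 + 10 + 42 + 34 = 301
n = 6
Mean = 301/6 = 50.1667

Mean = 50.1667


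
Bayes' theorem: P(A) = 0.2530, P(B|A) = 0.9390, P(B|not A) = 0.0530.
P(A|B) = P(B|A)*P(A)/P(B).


P(B) = P(B|A)*P(A) + P(B|A')*P(A')
= 0.9390*0.2530 + 0.0530*0.7470
= 0.237567 + 0.039591 = 0.277158
P(A|B) = 0.237567/0.277158 = 0.8572

P(A|B) = 0.8572


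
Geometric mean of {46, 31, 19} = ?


Product = 46 × 31 × 19 = 27094
GM = 27094^(1/3) = 30.0348

GM = 30.0348


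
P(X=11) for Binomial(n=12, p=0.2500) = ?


C(12,11) = 12
p^11 = 2.384186e-07
(1-p)^1 = 0.750000
P = 12 * 2.384186e-07 * 0.750000 = 2.1458e-06

P(X=11) = 2.1458e-06


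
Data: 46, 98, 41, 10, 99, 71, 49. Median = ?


Sorted: 10, 41, 46, 49, 71, 98, 99
n = 7 (odd)
Middle value = 49

Median = 49


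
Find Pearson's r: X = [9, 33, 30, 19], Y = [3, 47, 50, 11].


Mean X = 22.7500, Mean Y = 27.7500
SD X = 9.496710, SD Y = 20.968727
Cov = 190.437500
r = 190.437500/(9.496710*20.968727) = 0.9563

r = 0.9563


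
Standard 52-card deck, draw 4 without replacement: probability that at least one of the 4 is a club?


P(at least one) = 1 - P(none)
P(none) = (39/52) × (38/51) × (37/50) × (36/49) = 0.303818
P(at least one) = 1 - 0.303818 = 0.6962

P = 0.6962


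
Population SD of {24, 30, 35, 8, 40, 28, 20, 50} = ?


Mean = 29.3750
Variance = 143.2344
SD = sqrt(143.2344) = 11.9681

SD = 11.9681


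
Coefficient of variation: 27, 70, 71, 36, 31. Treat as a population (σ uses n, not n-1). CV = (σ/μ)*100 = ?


Mean = 47.0000
SD = 19.4010
CV = (19.4010/47.0000)*100 = 41.2788%

CV = 41.2788%


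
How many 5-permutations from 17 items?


P(17,5) = 17!/12!
= 355687428096000/479001600
= 742560

P(17,5) = 742560


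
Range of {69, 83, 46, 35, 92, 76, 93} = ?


Max = 93, Min = 35
Range = 93 - 35 = 58

Range = 58


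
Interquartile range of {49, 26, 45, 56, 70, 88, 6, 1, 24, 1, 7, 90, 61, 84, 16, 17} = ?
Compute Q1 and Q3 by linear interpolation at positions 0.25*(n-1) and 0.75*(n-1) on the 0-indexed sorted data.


Sorted: 1, 1, 6, 7, 16, 17, 24, 26, 45, 49, 56, 61, 70, 84, 88, 90
Q1 (25th %ile) = 13.7500
Q3 (75th %ile) = 63.2500
IQR = 63.2500 - 13.7500 = 49.5000

IQR = 49.5000


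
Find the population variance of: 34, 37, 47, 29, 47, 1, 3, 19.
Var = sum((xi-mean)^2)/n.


Mean = 27.1250
Squared deviations: 47.2656, 97.5156, 395.0156, 3.5156, 395.0156, 682.5156, 582.0156, 66.0156
Sum = 2268.8750
Variance = 2268.8750/8 = 283.6094

Variance = 283.6094


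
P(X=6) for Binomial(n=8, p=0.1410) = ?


C(8,6) = 28
p^6 = 7.858048e-06
(1-p)^2 = 0.737881
P = 28 * 7.858048e-06 * 0.737881 = 0.0002

P(X=6) = 0.0002


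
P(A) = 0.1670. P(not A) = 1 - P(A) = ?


P(not A) = 1 - 0.1670 = 0.8330

P(not A) = 0.8330


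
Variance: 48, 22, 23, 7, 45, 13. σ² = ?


Mean = 26.3333
Squared deviations: 469.4444, 18.7778, 11.1111, 373.7778, 348.4444, 177.7778
Sum = 1399.3333
Variance = 1399.3333/6 = 233.2222

Variance = 233.2222


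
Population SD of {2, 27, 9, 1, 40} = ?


Mean = 15.8000
Variance = 233.3600
SD = sqrt(233.3600) = 15.2761

SD = 15.2761


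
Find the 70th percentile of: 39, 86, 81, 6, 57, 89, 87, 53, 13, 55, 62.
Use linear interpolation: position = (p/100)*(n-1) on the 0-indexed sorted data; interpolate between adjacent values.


Sorted: 6, 13, 39, 53, 55, 57, 62, 81, 86, 87, 89
n = 11
Index = 70/100 * 10 = 7.0000
Lower = data[7] = 81, Upper = data[8] = 86
P70 = 81 + 0*(5) = 81.0000

P70 = 81.0000


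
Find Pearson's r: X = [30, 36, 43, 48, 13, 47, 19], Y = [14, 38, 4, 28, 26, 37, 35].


Mean X = 33.7143, Mean Y = 26.0000
SD X = 12.713483, SD Y = 11.820080
Cov = -12.857143
r = -12.857143/(12.713483*11.820080) = -0.0856

r = -0.0856


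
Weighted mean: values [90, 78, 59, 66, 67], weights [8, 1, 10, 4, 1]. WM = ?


Numerator = 90*8 + 78*1 + 59*10 + 66*4 + 67*1 = 1719
Denominator = 8 + 1 + 10 + 4 + 1 = 24
WM = 1719/24 = 71.6250

WM = 71.6250


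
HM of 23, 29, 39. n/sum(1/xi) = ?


Sum of reciprocals = 1/23 + 1/29 + 1/39 = 0.103602
HM = 3/0.103602 = 28.9570

HM = 28.9570


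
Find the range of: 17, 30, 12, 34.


Max = 34, Min = 12
Range = 34 - 12 = 22

Range = 22


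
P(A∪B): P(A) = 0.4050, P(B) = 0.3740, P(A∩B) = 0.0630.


P(A∪B) = 0.4050 + 0.3740 - 0.0630
= 0.7790 - 0.0630
= 0.7160

P(A∪B) = 0.7160


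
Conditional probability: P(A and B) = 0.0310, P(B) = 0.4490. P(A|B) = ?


P(A|B) = 0.0310/0.4490 = 0.0690

P(A|B) = 0.0690


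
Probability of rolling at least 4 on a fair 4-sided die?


Favorable outcomes (roll ≥ 4): 1
Total outcomes = 4
P = 1/4 = 0.2500

P = 0.2500


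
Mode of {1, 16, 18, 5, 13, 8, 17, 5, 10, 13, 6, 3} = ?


Frequencies: 1:1, 3:1, 5:2, 6:1, 8:1, 10:1, 13:2, 16:1, 17:1, 18:1
Max frequency = 2
Mode = 5, 13

Mode = 5, 13


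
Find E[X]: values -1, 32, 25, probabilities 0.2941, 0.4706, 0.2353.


E[X] = -1*0.2941 + 32*0.4706 + 25*0.2353
= -0.2941 + 15.0592 + 5.8825
= 20.6476

E[X] = 20.6476


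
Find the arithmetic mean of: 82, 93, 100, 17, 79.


Sum = 82 + 93 + 100 + 17 + 79 = 371
n = 5
Mean = 371/5 = 74.2000

Mean = 74.2000


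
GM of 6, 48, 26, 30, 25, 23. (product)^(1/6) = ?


Product = 6 × 48 × 26 × 30 × 25 × 23 = 129168000
GM = 129168000^(1/6) = 22.4833

GM = 22.4833


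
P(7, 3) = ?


P(7,3) = 7!/4!
= 5040/24
= 210

P(7,3) = 210


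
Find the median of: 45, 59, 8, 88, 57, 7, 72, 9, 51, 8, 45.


Sorted: 7, 8, 8, 9, 45, 45, 51, 57, 59, 72, 88
n = 11 (odd)
Middle value = 45

Median = 45


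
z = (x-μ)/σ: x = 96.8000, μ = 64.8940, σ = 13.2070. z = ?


z = (96.8000 - 64.8940)/13.2070
= 31.9060/13.2070
= 2.4158

z = 2.4158


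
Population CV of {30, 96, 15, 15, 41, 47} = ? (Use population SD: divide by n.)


Mean = 40.6667
SD = 27.4874
CV = (27.4874/40.6667)*100 = 67.5919%

CV = 67.5919%


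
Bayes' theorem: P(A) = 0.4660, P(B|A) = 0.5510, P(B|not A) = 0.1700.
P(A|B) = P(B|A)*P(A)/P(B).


P(B) = P(B|A)*P(A) + P(B|A')*P(A')
= 0.5510*0.4660 + 0.1700*0.5340
= 0.256766 + 0.090780 = 0.347546
P(A|B) = 0.256766/0.347546 = 0.7388

P(A|B) = 0.7388


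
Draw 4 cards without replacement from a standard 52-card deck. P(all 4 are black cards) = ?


P(all black cards) = (26/52) × (25/51) × (24/50) × (23/49)
= 0.0552

P = 0.0552


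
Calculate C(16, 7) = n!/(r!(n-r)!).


C(16,7) = 16!/(7! × 9!)
= 20922789888000/(5040 × 362880)
= 11440

C(16,7) = 11440


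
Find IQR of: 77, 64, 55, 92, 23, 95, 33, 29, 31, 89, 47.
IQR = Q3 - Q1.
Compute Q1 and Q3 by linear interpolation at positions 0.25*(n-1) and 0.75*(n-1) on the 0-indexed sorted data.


Sorted: 23, 29, 31, 33, 47, 55, 64, 77, 89, 92, 95
Q1 (25th %ile) = 32.0000
Q3 (75th %ile) = 83.0000
IQR = 83.0000 - 32.0000 = 51.0000

IQR = 51.0000


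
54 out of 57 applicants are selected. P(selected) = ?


P = 54/57 = 0.9474

P = 0.9474


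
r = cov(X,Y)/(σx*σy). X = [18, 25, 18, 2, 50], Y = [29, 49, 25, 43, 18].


Mean X = 22.6000, Mean Y = 32.8000
SD X = 15.640972, SD Y = 11.496086
Cov = -104.680000
r = -104.680000/(15.640972*11.496086) = -0.5822

r = -0.5822


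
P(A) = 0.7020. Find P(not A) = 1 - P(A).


P(not A) = 1 - 0.7020 = 0.2980

P(not A) = 0.2980


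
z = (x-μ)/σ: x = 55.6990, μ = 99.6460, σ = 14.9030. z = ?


z = (55.6990 - 99.6460)/14.9030
= -43.9470/14.9030
= -2.9489

z = -2.9489


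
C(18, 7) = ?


C(18,7) = 18!/(7! × 11!)
= 6402373705728000/(5040 × 39916800)
= 31824

C(18,7) = 31824


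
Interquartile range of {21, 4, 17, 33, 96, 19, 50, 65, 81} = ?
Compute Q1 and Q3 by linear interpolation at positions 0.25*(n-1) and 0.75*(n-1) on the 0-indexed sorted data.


Sorted: 4, 17, 19, 21, 33, 50, 65, 81, 96
Q1 (25th %ile) = 19.0000
Q3 (75th %ile) = 65.0000
IQR = 65.0000 - 19.0000 = 46.0000

IQR = 46.0000


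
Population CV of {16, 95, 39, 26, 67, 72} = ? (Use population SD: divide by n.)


Mean = 52.5000
SD = 27.7293
CV = (27.7293/52.5000)*100 = 52.8178%

CV = 52.8178%


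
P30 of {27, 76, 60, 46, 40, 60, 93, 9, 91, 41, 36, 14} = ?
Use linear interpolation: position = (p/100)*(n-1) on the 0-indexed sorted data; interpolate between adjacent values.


Sorted: 9, 14, 27, 36, 40, 41, 46, 60, 60, 76, 91, 93
n = 12
Index = 30/100 * 11 = 3.3000
Lower = data[3] = 36, Upper = data[4] = 40
P30 = 36 + 0.3000*(4) = 37.2000

P30 = 37.2000


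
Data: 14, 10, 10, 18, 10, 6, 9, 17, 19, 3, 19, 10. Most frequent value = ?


Frequencies: 3:1, 6:1, 9:1, 10:4, 14:1, 17:1, 18:1, 19:2
Max frequency = 4
Mode = 10

Mode = 10


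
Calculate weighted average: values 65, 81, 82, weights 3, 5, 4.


Numerator = 65*3 + 81*5 + 82*4 = 928
Denominator = 3 + 5 + 4 = 12
WM = 928/12 = 77.3333

WM = 77.3333


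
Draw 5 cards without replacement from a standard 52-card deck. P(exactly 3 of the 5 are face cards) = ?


Hypergeometric: P(X=3) = C(12,3)·C(40,2) / C(52,5)
= 220 × 780 / 2598960
= 171600/2598960 = 0.0660

P = 0.0660


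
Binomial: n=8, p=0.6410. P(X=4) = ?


C(8,4) = 70
p^4 = 0.168823
(1-p)^4 = 0.016610
P = 70 * 0.168823 * 0.016610 = 0.1963

P(X=4) = 0.1963


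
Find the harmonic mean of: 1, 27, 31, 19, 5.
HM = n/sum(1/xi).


Sum of reciprocals = 1/1 + 1/27 + 1/31 + 1/19 + 1/5 = 1.321927
HM = 5/1.321927 = 3.7824

HM = 3.7824


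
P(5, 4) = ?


P(5,4) = 5!/1!
= 120/1
= 120

P(5,4) = 120


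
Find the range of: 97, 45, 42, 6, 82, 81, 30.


Max = 97, Min = 6
Range = 97 - 6 = 91

Range = 91


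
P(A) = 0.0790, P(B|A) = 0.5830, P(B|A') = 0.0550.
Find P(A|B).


P(B) = P(B|A)*P(A) + P(B|A')*P(A')
= 0.5830*0.0790 + 0.0550*0.9210
= 0.046057 + 0.050655 = 0.096712
P(A|B) = 0.046057/0.096712 = 0.4762

P(A|B) = 0.4762


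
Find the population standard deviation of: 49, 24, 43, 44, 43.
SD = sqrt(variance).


Mean = 40.6000
Variance = 73.8400
SD = sqrt(73.8400) = 8.5930

SD = 8.5930


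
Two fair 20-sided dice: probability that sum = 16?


Total outcomes = 20×20 = 400
Favorable (sum = 16): 15
P = 15/400 = 0.0375

P = 0.0375


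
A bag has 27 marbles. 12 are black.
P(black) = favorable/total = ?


P = 12/27 = 0.4444

P = 0.4444


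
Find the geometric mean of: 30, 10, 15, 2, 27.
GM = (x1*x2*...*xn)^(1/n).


Product = 30 × 10 × 15 × 2 × 27 = 243000
GM = 243000^(1/5) = 11.9432

GM = 11.9432


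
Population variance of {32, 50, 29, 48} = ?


Mean = 39.7500
Squared deviations: 60.0625, 105.0625, 115.5625, 68.0625
Sum = 348.7500
Variance = 348.7500/4 = 87.1875

Variance = 87.1875


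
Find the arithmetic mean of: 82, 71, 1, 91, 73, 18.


Sum = 82 + 71 + 1 + 91 + 73 + 18 = 336
n = 6
Mean = 336/6 = 56.0000

Mean = 56.0000


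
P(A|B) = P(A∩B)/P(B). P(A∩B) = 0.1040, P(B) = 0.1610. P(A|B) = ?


P(A|B) = 0.1040/0.1610 = 0.6460

P(A|B) = 0.6460


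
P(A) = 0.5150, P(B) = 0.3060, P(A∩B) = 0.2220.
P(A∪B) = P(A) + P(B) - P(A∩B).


P(A∪B) = 0.5150 + 0.3060 - 0.2220
= 0.8210 - 0.2220
= 0.5990

P(A∪B) = 0.5990


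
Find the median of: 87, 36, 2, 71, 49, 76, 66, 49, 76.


Sorted: 2, 36, 49, 49, 66, 71, 76, 76, 87
n = 9 (odd)
Middle value = 66

Median = 66


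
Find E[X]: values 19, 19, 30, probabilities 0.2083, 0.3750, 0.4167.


E[X] = 19*0.2083 + 19*0.3750 + 30*0.4167
= 3.9577 + 7.1250 + 12.5010
= 23.5837

E[X] = 23.5837


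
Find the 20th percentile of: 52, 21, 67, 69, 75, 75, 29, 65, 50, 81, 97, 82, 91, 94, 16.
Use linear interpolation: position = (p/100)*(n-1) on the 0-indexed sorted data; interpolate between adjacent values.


Sorted: 16, 21, 29, 50, 52, 65, 67, 69, 75, 75, 81, 82, 91, 94, 97
n = 15
Index = 20/100 * 14 = 2.8000
Lower = data[2] = 29, Upper = data[3] = 50
P20 = 29 + 0.8000*(21) = 45.8000

P20 = 45.8000


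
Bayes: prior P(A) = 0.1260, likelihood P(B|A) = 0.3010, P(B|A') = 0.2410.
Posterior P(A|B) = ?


P(B) = P(B|A)*P(A) + P(B|A')*P(A')
= 0.3010*0.1260 + 0.2410*0.8740
= 0.037926 + 0.210634 = 0.248560
P(A|B) = 0.037926/0.248560 = 0.1526

P(A|B) = 0.1526


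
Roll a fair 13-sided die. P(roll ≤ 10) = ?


Favorable outcomes (roll ≤ 10): 10
Total outcomes = 13
P = 10/13 = 0.7692

P = 0.7692


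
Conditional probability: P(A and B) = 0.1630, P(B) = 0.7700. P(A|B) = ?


P(A|B) = 0.1630/0.7700 = 0.2117

P(A|B) = 0.2117


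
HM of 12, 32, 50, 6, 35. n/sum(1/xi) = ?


Sum of reciprocals = 1/12 + 1/32 + 1/50 + 1/6 + 1/35 = 0.329821
HM = 5/0.329821 = 15.1597

HM = 15.1597


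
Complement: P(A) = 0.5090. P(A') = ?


P(not A) = 1 - 0.5090 = 0.4910

P(not A) = 0.4910


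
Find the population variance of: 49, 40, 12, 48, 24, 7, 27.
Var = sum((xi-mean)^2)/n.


Mean = 29.5714
Squared deviations: 377.4694, 108.7551, 308.7551, 339.6122, 31.0408, 509.4694, 6.6122
Sum = 1681.7143
Variance = 1681.7143/7 = 240.2449

Variance = 240.2449


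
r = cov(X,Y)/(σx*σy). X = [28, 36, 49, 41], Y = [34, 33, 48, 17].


Mean X = 38.5000, Mean Y = 33.0000
SD X = 7.632169, SD Y = 10.977249
Cov = 26.750000
r = 26.750000/(7.632169*10.977249) = 0.3193

r = 0.3193


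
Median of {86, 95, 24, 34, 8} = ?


Sorted: 8, 24, 34, 86, 95
n = 5 (odd)
Middle value = 34

Median = 34


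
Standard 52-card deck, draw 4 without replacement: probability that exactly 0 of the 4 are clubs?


Hypergeometric: P(X=0) = C(13,0)·C(39,4) / C(52,4)
= 1 × 82251 / 270725
= 82251/270725 = 0.3038

P = 0.3038


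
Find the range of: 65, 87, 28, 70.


Max = 87, Min = 28
Range = 87 - 28 = 59

Range = 59


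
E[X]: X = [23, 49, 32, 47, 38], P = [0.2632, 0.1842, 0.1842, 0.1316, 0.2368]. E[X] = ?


E[X] = 23*0.2632 + 49*0.1842 + 32*0.1842 + 47*0.1316 + 38*0.2368
= 6.0536 + 9.0258 + 5.8944 + 6.1852 + 8.9984
= 36.1574

E[X] = 36.1574


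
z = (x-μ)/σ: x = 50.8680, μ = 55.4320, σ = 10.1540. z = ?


z = (50.8680 - 55.4320)/10.1540
= -4.5640/10.1540
= -0.4495

z = -0.4495


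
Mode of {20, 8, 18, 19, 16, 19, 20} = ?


Frequencies: 8:1, 16:1, 18:1, 19:2, 20:2
Max frequency = 2
Mode = 19, 20

Mode = 19, 20


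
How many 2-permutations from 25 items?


P(25,2) = 25!/23!
= 15511210043330985984000000/25852016738884976640000
= 600

P(25,2) = 600


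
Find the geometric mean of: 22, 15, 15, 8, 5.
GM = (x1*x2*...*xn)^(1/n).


Product = 22 × 15 × 15 × 8 × 5 = 198000
GM = 198000^(1/5) = 11.4639

GM = 11.4639


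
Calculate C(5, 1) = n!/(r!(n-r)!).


C(5,1) = 5!/(1! × 4!)
= 120/(1 × 24)
= 5

C(5,1) = 5


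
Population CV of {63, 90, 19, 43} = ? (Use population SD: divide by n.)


Mean = 53.7500
SD = 26.0900
CV = (26.0900/53.7500)*100 = 48.5395%

CV = 48.5395%


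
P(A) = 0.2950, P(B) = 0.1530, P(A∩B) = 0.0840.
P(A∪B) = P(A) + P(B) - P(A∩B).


P(A∪B) = 0.2950 + 0.1530 - 0.0840
= 0.4480 - 0.0840
= 0.3640

P(A∪B) = 0.3640


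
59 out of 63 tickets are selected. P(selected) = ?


P = 59/63 = 0.9365

P = 0.9365


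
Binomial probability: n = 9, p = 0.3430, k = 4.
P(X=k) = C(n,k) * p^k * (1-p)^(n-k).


C(9,4) = 126
p^4 = 0.013841
(1-p)^5 = 0.122413
P = 126 * 0.013841 * 0.122413 = 0.2135

P(X=4) = 0.2135


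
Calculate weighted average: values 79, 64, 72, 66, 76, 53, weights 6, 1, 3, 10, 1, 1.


Numerator = 79*6 + 64*1 + 72*3 + 66*10 + 76*1 + 53*1 = 1543
Denominator = 6 + 1 + 3 + 10 + 1 + 1 = 22
WM = 1543/22 = 70.1364

WM = 70.1364


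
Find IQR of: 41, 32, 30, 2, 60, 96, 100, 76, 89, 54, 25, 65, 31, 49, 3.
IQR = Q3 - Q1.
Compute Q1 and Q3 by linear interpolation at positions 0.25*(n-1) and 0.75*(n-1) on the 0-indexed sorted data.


Sorted: 2, 3, 25, 30, 31, 32, 41, 49, 54, 60, 65, 76, 89, 96, 100
Q1 (25th %ile) = 30.5000
Q3 (75th %ile) = 70.5000
IQR = 70.5000 - 30.5000 = 40.0000

IQR = 40.0000


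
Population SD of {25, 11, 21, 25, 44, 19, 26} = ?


Mean = 24.4286
Variance = 86.8163
SD = sqrt(86.8163) = 9.3175

SD = 9.3175


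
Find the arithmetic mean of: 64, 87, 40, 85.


Sum = 64 + 87 + 40 + 85 = 276
n = 4
Mean = 276/4 = 69.0000

Mean = 69.0000


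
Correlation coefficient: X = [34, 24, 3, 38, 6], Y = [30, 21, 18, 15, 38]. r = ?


Mean X = 21.0000, Mean Y = 24.4000
SD X = 14.254824, SD Y = 8.452219
Cov = -37.200000
r = -37.200000/(14.254824*8.452219) = -0.3088

r = -0.3088


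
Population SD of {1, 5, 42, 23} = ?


Mean = 17.7500
Variance = 264.6875
SD = sqrt(264.6875) = 16.2692

SD = 16.2692


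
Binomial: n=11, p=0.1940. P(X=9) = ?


C(11,9) = 55
p^9 = 3.892383e-07
(1-p)^2 = 0.649636
P = 55 * 3.892383e-07 * 0.649636 = 1.3907e-05

P(X=9) = 1.3907e-05


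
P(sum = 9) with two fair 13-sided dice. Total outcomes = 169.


Total outcomes = 13×13 = 169
Favorable (sum = 9): 8
P = 8/169 = 0.0473

P = 0.0473


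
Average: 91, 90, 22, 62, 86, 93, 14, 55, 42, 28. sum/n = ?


Sum = 91 + 90 + 22 + 62 + 86 + 93 + 14 + 55 + 42 + 28 = 583
n = 10
Mean = 583/10 = 58.3000

Mean = 58.3000


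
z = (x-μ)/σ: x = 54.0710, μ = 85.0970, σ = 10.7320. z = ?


z = (54.0710 - 85.0970)/10.7320
= -31.0260/10.7320
= -2.8910

z = -2.8910


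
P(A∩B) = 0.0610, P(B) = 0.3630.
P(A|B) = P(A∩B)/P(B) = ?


P(A|B) = 0.0610/0.3630 = 0.1680

P(A|B) = 0.1680


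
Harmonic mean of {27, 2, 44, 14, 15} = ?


Sum of reciprocals = 1/27 + 1/2 + 1/44 + 1/14 + 1/15 = 0.697860
HM = 5/0.697860 = 7.1648

HM = 7.1648


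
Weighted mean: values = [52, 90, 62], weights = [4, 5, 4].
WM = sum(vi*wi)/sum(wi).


Numerator = 52*4 + 90*5 + 62*4 = 906
Denominator = 4 + 5 + 4 = 13
WM = 906/13 = 69.6923

WM = 69.6923


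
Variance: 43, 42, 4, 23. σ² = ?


Mean = 28.0000
Squared deviations: 225.0000, 196.0000, 576.0000, 25.0000
Sum = 1022.0000
Variance = 1022.0000/4 = 255.5000

Variance = 255.5000


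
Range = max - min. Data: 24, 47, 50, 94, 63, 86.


Max = 94, Min = 24
Range = 94 - 24 = 70

Range = 70


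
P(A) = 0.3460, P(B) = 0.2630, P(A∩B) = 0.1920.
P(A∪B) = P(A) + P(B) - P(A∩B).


P(A∪B) = 0.3460 + 0.2630 - 0.1920
= 0.6090 - 0.1920
= 0.4170

P(A∪B) = 0.4170


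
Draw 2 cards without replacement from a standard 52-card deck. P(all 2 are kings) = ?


P(all kings) = (4/52) × (3/51)
= 0.0045

P = 0.0045


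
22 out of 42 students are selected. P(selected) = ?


P = 22/42 = 0.5238

P = 0.5238


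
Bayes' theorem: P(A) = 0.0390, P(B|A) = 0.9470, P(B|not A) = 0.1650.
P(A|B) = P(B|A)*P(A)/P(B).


P(B) = P(B|A)*P(A) + P(B|A')*P(A')
= 0.9470*0.0390 + 0.1650*0.9610
= 0.036933 + 0.158565 = 0.195498
P(A|B) = 0.036933/0.195498 = 0.1889

P(A|B) = 0.1889


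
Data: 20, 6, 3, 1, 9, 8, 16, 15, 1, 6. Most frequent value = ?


Frequencies: 1:2, 3:1, 6:2, 8:1, 9:1, 15:1, 16:1, 20:1
Max frequency = 2
Mode = 1, 6

Mode = 1, 6


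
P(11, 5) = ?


P(11,5) = 11!/6!
= 39916800/720
= 55440

P(11,5) = 55440


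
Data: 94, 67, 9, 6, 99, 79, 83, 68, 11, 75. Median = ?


Sorted: 6, 9, 11, 67, 68, 75, 79, 83, 94, 99
n = 10 (even)
Middle values: 68 and 75
Median = (68+75)/2 = 71.5000

Median = 71.5000


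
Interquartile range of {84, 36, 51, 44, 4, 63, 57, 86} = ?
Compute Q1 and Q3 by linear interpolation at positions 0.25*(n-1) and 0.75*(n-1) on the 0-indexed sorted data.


Sorted: 4, 36, 44, 51, 57, 63, 84, 86
Q1 (25th %ile) = 42.0000
Q3 (75th %ile) = 68.2500
IQR = 68.2500 - 42.0000 = 26.2500

IQR = 26.2500


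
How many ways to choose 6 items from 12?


C(12,6) = 12!/(6! × 6!)
= 479001600/(720 × 720)
= 924

C(12,6) = 924


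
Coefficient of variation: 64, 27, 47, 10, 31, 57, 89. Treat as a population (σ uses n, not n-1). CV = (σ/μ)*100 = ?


Mean = 46.4286
SD = 24.4240
CV = (24.4240/46.4286)*100 = 52.6055%

CV = 52.6055%


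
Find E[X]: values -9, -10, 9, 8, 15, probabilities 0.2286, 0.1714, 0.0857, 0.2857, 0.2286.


E[X] = -9*0.2286 - 10*0.1714 + 9*0.0857 + 8*0.2857 + 15*0.2286
= -2.0574 - 1.7140 + 0.7713 + 2.2856 + 3.4290
= 2.7145

E[X] = 2.7145


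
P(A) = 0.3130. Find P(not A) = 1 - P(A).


P(not A) = 1 - 0.3130 = 0.6870

P(not A) = 0.6870


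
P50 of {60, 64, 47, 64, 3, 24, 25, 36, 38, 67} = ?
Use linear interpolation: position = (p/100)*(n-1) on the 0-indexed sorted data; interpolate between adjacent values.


Sorted: 3, 24, 25, 36, 38, 47, 60, 64, 64, 67
n = 10
Index = 50/100 * 9 = 4.5000
Lower = data[4] = 38, Upper = data[5] = 47
P50 = 38 + 0.5000*(9) = 42.5000

P50 = 42.5000


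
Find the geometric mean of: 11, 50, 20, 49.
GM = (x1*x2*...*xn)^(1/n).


Product = 11 × 50 × 20 × 49 = 539000
GM = 539000^(1/4) = 27.0955

GM = 27.0955


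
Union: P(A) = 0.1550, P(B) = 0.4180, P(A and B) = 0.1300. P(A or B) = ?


P(A∪B) = 0.1550 + 0.4180 - 0.1300
= 0.5730 - 0.1300
= 0.4430

P(A∪B) = 0.4430


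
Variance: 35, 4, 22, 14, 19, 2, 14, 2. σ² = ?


Mean = 14.0000
Squared deviations: 441.0000, 100.0000, 64.0000, 0, 25.0000, 144.0000, 0, 144.0000
Sum = 918.0000
Variance = 918.0000/8 = 114.7500

Variance = 114.7500


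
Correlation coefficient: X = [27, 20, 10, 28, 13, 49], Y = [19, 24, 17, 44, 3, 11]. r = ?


Mean X = 24.5000, Mean Y = 19.6667
SD X = 12.789970, SD Y = 12.723556
Cov = 13.666667
r = 13.666667/(12.789970*12.723556) = 0.0840

r = 0.0840


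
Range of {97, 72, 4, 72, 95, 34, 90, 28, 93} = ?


Max = 97, Min = 4
Range = 97 - 4 = 93

Range = 93


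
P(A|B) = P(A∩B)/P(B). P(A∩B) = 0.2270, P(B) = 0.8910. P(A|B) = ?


P(A|B) = 0.2270/0.8910 = 0.2548

P(A|B) = 0.2548


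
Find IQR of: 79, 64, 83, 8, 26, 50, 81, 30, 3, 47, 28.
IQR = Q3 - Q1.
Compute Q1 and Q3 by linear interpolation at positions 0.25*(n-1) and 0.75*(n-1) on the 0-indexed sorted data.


Sorted: 3, 8, 26, 28, 30, 47, 50, 64, 79, 81, 83
Q1 (25th %ile) = 27.0000
Q3 (75th %ile) = 71.5000
IQR = 71.5000 - 27.0000 = 44.5000

IQR = 44.5000


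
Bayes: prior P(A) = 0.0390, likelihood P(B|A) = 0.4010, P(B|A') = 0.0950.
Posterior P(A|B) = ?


P(B) = P(B|A)*P(A) + P(B|A')*P(A')
= 0.4010*0.0390 + 0.0950*0.9610
= 0.015639 + 0.091295 = 0.106934
P(A|B) = 0.015639/0.106934 = 0.1462

P(A|B) = 0.1462


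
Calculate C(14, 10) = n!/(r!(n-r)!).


C(14,10) = 14!/(10! × 4!)
= 87178291200/(3628800 × 24)
= 1001

C(14,10) = 1001


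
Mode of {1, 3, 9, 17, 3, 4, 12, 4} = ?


Frequencies: 1:1, 3:2, 4:2, 9:1, 12:1, 17:1
Max frequency = 2
Mode = 3, 4

Mode = 3, 4


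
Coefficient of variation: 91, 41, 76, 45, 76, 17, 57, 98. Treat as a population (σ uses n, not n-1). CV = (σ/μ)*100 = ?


Mean = 62.6250
SD = 25.7533
CV = (25.7533/62.6250)*100 = 41.1231%

CV = 41.1231%


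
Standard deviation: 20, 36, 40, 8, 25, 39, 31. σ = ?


Mean = 28.4286
Variance = 115.6735
SD = sqrt(115.6735) = 10.7552

SD = 10.7552


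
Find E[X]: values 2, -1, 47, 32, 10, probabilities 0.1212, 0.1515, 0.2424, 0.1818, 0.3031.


E[X] = 2*0.1212 - 1*0.1515 + 47*0.2424 + 32*0.1818 + 10*0.3031
= 0.2424 - 0.1515 + 11.3928 + 5.8176 + 3.0310
= 20.3323

E[X] = 20.3323


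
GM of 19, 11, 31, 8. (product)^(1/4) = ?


Product = 19 × 11 × 31 × 8 = 51832
GM = 51832^(1/4) = 15.0886

GM = 15.0886


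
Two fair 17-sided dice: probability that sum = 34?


Total outcomes = 17×17 = 289
Favorable (sum = 34): 1
P = 1/289 = 0.0035

P = 0.0035


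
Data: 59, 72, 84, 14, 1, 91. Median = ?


Sorted: 1, 14, 59, 72, 84, 91
n = 6 (even)
Middle values: 59 and 72
Median = (59+72)/2 = 65.5000

Median = 65.5000


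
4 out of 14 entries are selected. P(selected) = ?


P = 4/14 = 0.2857

P = 0.2857


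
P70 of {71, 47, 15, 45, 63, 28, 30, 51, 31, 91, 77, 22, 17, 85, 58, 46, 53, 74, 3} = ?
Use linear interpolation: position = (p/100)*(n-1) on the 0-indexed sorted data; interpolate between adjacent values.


Sorted: 3, 15, 17, 22, 28, 30, 31, 45, 46, 47, 51, 53, 58, 63, 71, 74, 77, 85, 91
n = 19
Index = 70/100 * 18 = 12.6000
Lower = data[12] = 58, Upper = data[13] = 63
P70 = 58 + 0.6000*(5) = 61.0000

P70 = 61.0000


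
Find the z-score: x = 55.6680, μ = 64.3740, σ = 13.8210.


z = (55.6680 - 64.3740)/13.8210
= -8.7060/13.8210
= -0.6299

z = -0.6299


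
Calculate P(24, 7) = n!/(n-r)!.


P(24,7) = 24!/17!
= 620448401733239439360000/355687428096000
= 1744364160

P(24,7) = 1744364160


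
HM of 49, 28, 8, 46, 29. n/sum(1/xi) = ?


Sum of reciprocals = 1/49 + 1/28 + 1/8 + 1/46 + 1/29 = 0.237344
HM = 5/0.237344 = 21.0664

HM = 21.0664


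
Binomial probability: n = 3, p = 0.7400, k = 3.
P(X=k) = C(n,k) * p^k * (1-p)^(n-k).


C(3,3) = 1
p^3 = 0.405224
(1-p)^0 = 1.000000
P = 1 * 0.405224 * 1.000000 = 0.4052

P(X=3) = 0.4052


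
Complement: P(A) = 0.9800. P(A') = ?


P(not A) = 1 - 0.9800 = 0.0200

P(not A) = 0.0200


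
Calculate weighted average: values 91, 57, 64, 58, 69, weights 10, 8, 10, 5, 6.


Numerator = 91*10 + 57*8 + 64*10 + 58*5 + 69*6 = 2710
Denominator = 10 + 8 + 10 + 5 + 6 = 39
WM = 2710/39 = 69.4872

WM = 69.4872


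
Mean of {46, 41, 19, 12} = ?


Sum = 46 + 41 + 19 + 12 = 118
n = 4
Mean = 118/4 = 29.5000

Mean = 29.5000


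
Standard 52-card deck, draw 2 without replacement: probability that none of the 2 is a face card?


P(no face cards) = (40/52) × (39/51)
= 0.5882

P = 0.5882


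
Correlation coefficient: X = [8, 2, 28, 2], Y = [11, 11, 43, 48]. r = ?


Mean X = 10.0000, Mean Y = 28.2500
SD X = 10.677078, SD Y = 17.340343
Cov = 70.000000
r = 70.000000/(10.677078*17.340343) = 0.3781

r = 0.3781


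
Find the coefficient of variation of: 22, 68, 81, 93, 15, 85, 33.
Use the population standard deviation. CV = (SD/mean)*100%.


Mean = 56.7143
SD = 30.0985
CV = (30.0985/56.7143)*100 = 53.0704%

CV = 53.0704%


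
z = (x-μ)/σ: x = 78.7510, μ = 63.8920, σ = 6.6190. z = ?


z = (78.7510 - 63.8920)/6.6190
= 14.8590/6.6190
= 2.2449

z = 2.2449


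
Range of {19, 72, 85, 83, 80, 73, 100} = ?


Max = 100, Min = 19
Range = 100 - 19 = 81

Range = 81


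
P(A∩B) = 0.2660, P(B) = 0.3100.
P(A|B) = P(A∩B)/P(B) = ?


P(A|B) = 0.2660/0.3100 = 0.8581

P(A|B) = 0.8581


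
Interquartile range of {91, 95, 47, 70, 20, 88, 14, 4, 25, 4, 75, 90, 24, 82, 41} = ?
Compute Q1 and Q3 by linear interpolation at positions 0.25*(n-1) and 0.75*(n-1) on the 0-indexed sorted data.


Sorted: 4, 4, 14, 20, 24, 25, 41, 47, 70, 75, 82, 88, 90, 91, 95
Q1 (25th %ile) = 22.0000
Q3 (75th %ile) = 85.0000
IQR = 85.0000 - 22.0000 = 63.0000

IQR = 63.0000


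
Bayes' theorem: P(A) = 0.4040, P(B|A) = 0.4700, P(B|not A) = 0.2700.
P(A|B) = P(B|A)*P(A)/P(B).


P(B) = P(B|A)*P(A) + P(B|A')*P(A')
= 0.4700*0.4040 + 0.2700*0.5960
= 0.189880 + 0.160920 = 0.350800
P(A|B) = 0.189880/0.350800 = 0.5413

P(A|B) = 0.5413


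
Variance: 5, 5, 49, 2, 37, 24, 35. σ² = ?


Mean = 22.4286
Squared deviations: 303.7551, 303.7551, 706.0408, 417.3265, 212.3265, 2.4694, 158.0408
Sum = 2103.7143
Variance = 2103.7143/7 = 300.5306

Variance = 300.5306


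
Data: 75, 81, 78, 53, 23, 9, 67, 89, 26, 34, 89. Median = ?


Sorted: 9, 23, 26, 34, 53, 67, 75, 78, 81, 89, 89
n = 11 (odd)
Middle value = 67

Median = 67


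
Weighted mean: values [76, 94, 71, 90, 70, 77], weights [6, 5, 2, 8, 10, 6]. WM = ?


Numerator = 76*6 + 94*5 + 71*2 + 90*8 + 70*10 + 77*6 = 2950
Denominator = 6 + 5 + 2 + 8 + 10 + 6 = 37
WM = 2950/37 = 79.7297

WM = 79.7297


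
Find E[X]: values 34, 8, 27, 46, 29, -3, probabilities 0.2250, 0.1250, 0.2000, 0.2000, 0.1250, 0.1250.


E[X] = 34*0.2250 + 8*0.1250 + 27*0.2000 + 46*0.2000 + 29*0.1250 - 3*0.1250
= 7.6500 + 1.0000 + 5.4000 + 9.2000 + 3.6250 - 0.3750
= 26.5000

E[X] = 26.5000


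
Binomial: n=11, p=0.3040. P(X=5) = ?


C(11,5) = 462
p^5 = 0.002596
(1-p)^6 = 0.113673
P = 462 * 0.002596 * 0.113673 = 0.1364

P(X=5) = 0.1364


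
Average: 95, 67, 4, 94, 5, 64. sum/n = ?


Sum = 95 + 67 + 4 + 94 + 5 + 64 = 329
n = 6
Mean = 329/6 = 54.8333

Mean = 54.8333


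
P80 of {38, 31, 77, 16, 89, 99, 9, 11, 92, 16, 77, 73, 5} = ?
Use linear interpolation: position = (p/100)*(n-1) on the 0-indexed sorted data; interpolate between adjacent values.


Sorted: 5, 9, 11, 16, 16, 31, 38, 73, 77, 77, 89, 92, 99
n = 13
Index = 80/100 * 12 = 9.6000
Lower = data[9] = 77, Upper = data[10] = 89
P80 = 77 + 0.6000*(12) = 84.2000

P80 = 84.2000


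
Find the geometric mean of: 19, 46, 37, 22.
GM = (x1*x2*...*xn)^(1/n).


Product = 19 × 46 × 37 × 22 = 711436
GM = 711436^(1/4) = 29.0425

GM = 29.0425


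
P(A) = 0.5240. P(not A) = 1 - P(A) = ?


P(not A) = 1 - 0.5240 = 0.4760

P(not A) = 0.4760


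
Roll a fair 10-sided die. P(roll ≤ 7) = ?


Favorable outcomes (roll ≤ 7): 7
Total outcomes = 10
P = 7/10 = 0.7000

P = 0.7000


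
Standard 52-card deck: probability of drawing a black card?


26 black cards in 52 cards
P = 26/52 = 0.5000

P = 0.5000


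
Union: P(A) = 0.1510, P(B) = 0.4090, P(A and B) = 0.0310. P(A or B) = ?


P(A∪B) = 0.1510 + 0.4090 - 0.0310
= 0.5600 - 0.0310
= 0.5290

P(A∪B) = 0.5290


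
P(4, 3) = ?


P(4,3) = 4!/1!
= 24/1
= 24

P(4,3) = 24


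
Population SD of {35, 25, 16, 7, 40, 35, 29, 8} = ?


Mean = 24.3750
Variance = 141.4844
SD = sqrt(141.4844) = 11.8947

SD = 11.8947


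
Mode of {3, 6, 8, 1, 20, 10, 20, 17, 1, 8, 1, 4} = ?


Frequencies: 1:3, 3:1, 4:1, 6:1, 8:2, 10:1, 17:1, 20:2
Max frequency = 3
Mode = 1

Mode = 1


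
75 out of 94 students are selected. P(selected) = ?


P = 75/94 = 0.7979

P = 0.7979


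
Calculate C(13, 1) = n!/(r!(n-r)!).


C(13,1) = 13!/(1! × 12!)
= 6227020800/(1 × 479001600)
= 13

C(13,1) = 13


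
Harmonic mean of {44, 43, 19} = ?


Sum of reciprocals = 1/44 + 1/43 + 1/19 = 0.098615
HM = 3/0.098615 = 30.4214

HM = 30.4214


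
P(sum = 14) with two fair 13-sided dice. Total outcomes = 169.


Total outcomes = 13×13 = 169
Favorable (sum = 14): 13
P = 13/169 = 0.0769

P = 0.0769


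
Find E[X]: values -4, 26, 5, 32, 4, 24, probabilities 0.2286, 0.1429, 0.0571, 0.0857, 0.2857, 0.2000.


E[X] = -4*0.2286 + 26*0.1429 + 5*0.0571 + 32*0.0857 + 4*0.2857 + 24*0.2000
= -0.9144 + 3.7154 + 0.2855 + 2.7424 + 1.1428 + 4.8000
= 11.7717

E[X] = 11.7717


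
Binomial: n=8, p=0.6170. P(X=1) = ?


C(8,1) = 8
p^1 = 0.617000
(1-p)^7 = 0.001209
P = 8 * 0.617000 * 0.001209 = 0.0060

P(X=1) = 0.0060


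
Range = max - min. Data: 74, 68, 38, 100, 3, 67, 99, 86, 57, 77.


Max = 100, Min = 3
Range = 100 - 3 = 97

Range = 97


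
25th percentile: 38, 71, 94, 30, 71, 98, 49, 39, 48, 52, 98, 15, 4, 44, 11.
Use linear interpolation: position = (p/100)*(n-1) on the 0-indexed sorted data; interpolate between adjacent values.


Sorted: 4, 11, 15, 30, 38, 39, 44, 48, 49, 52, 71, 71, 94, 98, 98
n = 15
Index = 25/100 * 14 = 3.5000
Lower = data[3] = 30, Upper = data[4] = 38
P25 = 30 + 0.5000*(8) = 34.0000

P25 = 34.0000


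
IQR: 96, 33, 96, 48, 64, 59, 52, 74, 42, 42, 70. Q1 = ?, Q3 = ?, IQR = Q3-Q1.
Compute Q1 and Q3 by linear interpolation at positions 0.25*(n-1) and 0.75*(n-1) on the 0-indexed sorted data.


Sorted: 33, 42, 42, 48, 52, 59, 64, 70, 74, 96, 96
Q1 (25th %ile) = 45.0000
Q3 (75th %ile) = 72.0000
IQR = 72.0000 - 45.0000 = 27.0000

IQR = 27.0000


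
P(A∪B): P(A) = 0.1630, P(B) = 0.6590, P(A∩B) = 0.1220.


P(A∪B) = 0.1630 + 0.6590 - 0.1220
= 0.8220 - 0.1220
= 0.7000

P(A∪B) = 0.7000


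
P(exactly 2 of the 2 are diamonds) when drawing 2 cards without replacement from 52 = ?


Hypergeometric: P(X=2) = C(13,2)·C(39,0) / C(52,2)
= 78 × 1 / 1326
= 78/1326 = 0.0588

P = 0.0588


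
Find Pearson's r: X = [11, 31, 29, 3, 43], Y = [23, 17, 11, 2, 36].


Mean X = 23.4000, Mean Y = 17.8000
SD X = 14.444376, SD Y = 11.443776
Cov = 114.080000
r = 114.080000/(14.444376*11.443776) = 0.6901

r = 0.6901


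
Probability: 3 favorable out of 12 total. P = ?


P = 3/12 = 0.2500

P = 0.2500


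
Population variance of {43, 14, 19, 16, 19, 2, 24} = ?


Mean = 19.5714
Squared deviations: 548.8980, 31.0408, 0.3265, 12.7551, 0.3265, 308.7551, 19.6122
Sum = 921.7143
Variance = 921.7143/7 = 131.6735

Variance = 131.6735


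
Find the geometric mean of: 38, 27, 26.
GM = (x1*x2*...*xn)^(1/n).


Product = 38 × 27 × 26 = 26676
GM = 26676^(1/3) = 29.8795

GM = 29.8795


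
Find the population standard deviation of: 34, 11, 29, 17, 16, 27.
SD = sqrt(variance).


Mean = 22.3333
Variance = 66.5556
SD = sqrt(66.5556) = 8.1582

SD = 8.1582


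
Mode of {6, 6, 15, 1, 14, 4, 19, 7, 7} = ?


Frequencies: 1:1, 4:1, 6:2, 7:2, 14:1, 15:1, 19:1
Max frequency = 2
Mode = 6, 7

Mode = 6, 7


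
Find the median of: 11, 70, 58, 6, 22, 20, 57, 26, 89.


Sorted: 6, 11, 20, 22, 26, 57, 58, 70, 89
n = 9 (odd)
Middle value = 26

Median = 26


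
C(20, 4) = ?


C(20,4) = 20!/(4! × 16!)
= 2432902008176640000/(24 × 20922789888000)
= 4845

C(20,4) = 4845


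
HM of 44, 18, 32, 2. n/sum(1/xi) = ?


Sum of reciprocals = 1/44 + 1/18 + 1/32 + 1/2 = 0.609533
HM = 4/0.609533 = 6.5624

HM = 6.5624


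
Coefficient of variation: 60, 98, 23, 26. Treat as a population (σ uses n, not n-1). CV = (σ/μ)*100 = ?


Mean = 51.7500
SD = 30.4005
CV = (30.4005/51.7500)*100 = 58.7448%

CV = 58.7448%


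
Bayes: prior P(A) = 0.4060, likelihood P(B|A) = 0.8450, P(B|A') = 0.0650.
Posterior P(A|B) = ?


P(B) = P(B|A)*P(A) + P(B|A')*P(A')
= 0.8450*0.4060 + 0.0650*0.5940
= 0.343070 + 0.038610 = 0.381680
P(A|B) = 0.343070/0.381680 = 0.8988

P(A|B) = 0.8988


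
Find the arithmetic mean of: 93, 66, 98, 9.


Sum = 93 + 66 + 98 + 9 = 266
n = 4
Mean = 266/4 = 66.5000

Mean = 66.5000


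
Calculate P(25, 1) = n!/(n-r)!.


P(25,1) = 25!/24!
= 15511210043330985984000000/620448401733239439360000
= 25

P(25,1) = 25


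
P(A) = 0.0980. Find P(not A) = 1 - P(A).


P(not A) = 1 - 0.0980 = 0.9020

P(not A) = 0.9020


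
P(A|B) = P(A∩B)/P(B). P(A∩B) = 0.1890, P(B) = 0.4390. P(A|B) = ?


P(A|B) = 0.1890/0.4390 = 0.4305

P(A|B) = 0.4305


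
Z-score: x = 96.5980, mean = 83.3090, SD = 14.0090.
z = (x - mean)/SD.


z = (96.5980 - 83.3090)/14.0090
= 13.2890/14.0090
= 0.9486

z = 0.9486


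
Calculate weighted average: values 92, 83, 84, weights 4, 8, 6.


Numerator = 92*4 + 83*8 + 84*6 = 1536
Denominator = 4 + 8 + 6 = 18
WM = 1536/18 = 85.3333

WM = 85.3333


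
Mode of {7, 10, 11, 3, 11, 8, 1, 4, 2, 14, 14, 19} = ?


Frequencies: 1:1, 2:1, 3:1, 4:1, 7:1, 8:1, 10:1, 11:2, 14:2, 19:1
Max frequency = 2
Mode = 11, 14

Mode = 11, 14


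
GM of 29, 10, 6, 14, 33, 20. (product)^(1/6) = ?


Product = 29 × 10 × 6 × 14 × 33 × 20 = 16077600
GM = 16077600^(1/6) = 15.8868

GM = 15.8868


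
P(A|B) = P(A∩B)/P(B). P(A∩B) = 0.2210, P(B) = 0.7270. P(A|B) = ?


P(A|B) = 0.2210/0.7270 = 0.3040

P(A|B) = 0.3040


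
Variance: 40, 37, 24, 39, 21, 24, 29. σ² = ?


Mean = 30.5714
Squared deviations: 88.8980, 41.3265, 43.1837, 71.0408, 91.6122, 43.1837, 2.4694
Sum = 381.7143
Variance = 381.7143/7 = 54.5306

Variance = 54.5306


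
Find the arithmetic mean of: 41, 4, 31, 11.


Sum = 41 + 4 + 31 + 11 = 87
n = 4
Mean = 87/4 = 21.7500

Mean = 21.7500


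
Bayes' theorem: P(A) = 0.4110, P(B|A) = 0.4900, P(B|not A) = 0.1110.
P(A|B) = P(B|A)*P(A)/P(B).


P(B) = P(B|A)*P(A) + P(B|A')*P(A')
= 0.4900*0.4110 + 0.1110*0.5890
= 0.201390 + 0.065379 = 0.266769
P(A|B) = 0.201390/0.266769 = 0.7549

P(A|B) = 0.7549


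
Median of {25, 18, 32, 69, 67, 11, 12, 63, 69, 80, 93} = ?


Sorted: 11, 12, 18, 25, 32, 63, 67, 69, 69, 80, 93
n = 11 (odd)
Middle value = 63

Median = 63


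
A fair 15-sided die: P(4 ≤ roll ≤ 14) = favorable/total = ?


Favorable outcomes (4 ≤ roll ≤ 14): 11
Total outcomes = 15
P = 11/15 = 0.7333

P = 0.7333


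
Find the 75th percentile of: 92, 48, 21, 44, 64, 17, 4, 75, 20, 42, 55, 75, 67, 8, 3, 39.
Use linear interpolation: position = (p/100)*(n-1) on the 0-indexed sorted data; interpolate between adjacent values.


Sorted: 3, 4, 8, 17, 20, 21, 39, 42, 44, 48, 55, 64, 67, 75, 75, 92
n = 16
Index = 75/100 * 15 = 11.2500
Lower = data[11] = 64, Upper = data[12] = 67
P75 = 64 + 0.2500*(3) = 64.7500

P75 = 64.7500


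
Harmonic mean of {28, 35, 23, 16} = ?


Sum of reciprocals = 1/28 + 1/35 + 1/23 + 1/16 = 0.170264
HM = 4/0.170264 = 23.4929

HM = 23.4929


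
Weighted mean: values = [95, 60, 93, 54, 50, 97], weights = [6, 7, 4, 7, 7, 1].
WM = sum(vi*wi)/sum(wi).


Numerator = 95*6 + 60*7 + 93*4 + 54*7 + 50*7 + 97*1 = 2187
Denominator = 6 + 7 + 4 + 7 + 7 + 1 = 32
WM = 2187/32 = 68.3438

WM = 68.3438


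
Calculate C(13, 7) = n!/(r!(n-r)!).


C(13,7) = 13!/(7! × 6!)
= 6227020800/(5040 × 720)
= 1716

C(13,7) = 1716


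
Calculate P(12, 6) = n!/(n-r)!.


P(12,6) = 12!/6!
= 479001600/720
= 665280

P(12,6) = 665280


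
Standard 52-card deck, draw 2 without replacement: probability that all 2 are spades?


P(all spades) = (13/52) × (12/51)
= 0.0588

P = 0.0588


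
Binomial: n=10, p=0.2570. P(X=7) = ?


C(10,7) = 120
p^7 = 7.405116e-05
(1-p)^3 = 0.410172
P = 120 * 7.405116e-05 * 0.410172 = 0.0036

P(X=7) = 0.0036


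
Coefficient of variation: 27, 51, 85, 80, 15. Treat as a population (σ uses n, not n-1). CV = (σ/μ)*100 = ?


Mean = 51.6000
SD = 27.8108
CV = (27.8108/51.6000)*100 = 53.8969%

CV = 53.8969%


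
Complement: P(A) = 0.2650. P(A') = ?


P(not A) = 1 - 0.2650 = 0.7350

P(not A) = 0.7350


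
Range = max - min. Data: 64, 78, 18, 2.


Max = 78, Min = 2
Range = 78 - 2 = 76

Range = 76


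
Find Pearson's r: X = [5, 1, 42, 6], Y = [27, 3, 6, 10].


Mean X = 13.5000, Mean Y = 11.5000
SD X = 16.560495, SD Y = 9.287088
Cov = -42.750000
r = -42.750000/(16.560495*9.287088) = -0.2780

r = -0.2780


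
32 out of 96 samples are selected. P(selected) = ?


P = 32/96 = 0.3333

P = 0.3333


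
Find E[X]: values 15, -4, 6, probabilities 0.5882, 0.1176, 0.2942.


E[X] = 15*0.5882 - 4*0.1176 + 6*0.2942
= 8.8230 - 0.4704 + 1.7652
= 10.1178

E[X] = 10.1178


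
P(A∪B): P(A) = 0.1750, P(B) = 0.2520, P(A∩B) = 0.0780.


P(A∪B) = 0.1750 + 0.2520 - 0.0780
= 0.4270 - 0.0780
= 0.3490

P(A∪B) = 0.3490


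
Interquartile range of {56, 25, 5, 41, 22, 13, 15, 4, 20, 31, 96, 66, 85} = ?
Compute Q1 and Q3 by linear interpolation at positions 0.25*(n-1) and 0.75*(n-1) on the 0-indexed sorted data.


Sorted: 4, 5, 13, 15, 20, 22, 25, 31, 41, 56, 66, 85, 96
Q1 (25th %ile) = 15.0000
Q3 (75th %ile) = 56.0000
IQR = 56.0000 - 15.0000 = 41.0000

IQR = 41.0000


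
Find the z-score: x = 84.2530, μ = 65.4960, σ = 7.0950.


z = (84.2530 - 65.4960)/7.0950
= 18.7570/7.0950
= 2.6437

z = 2.6437


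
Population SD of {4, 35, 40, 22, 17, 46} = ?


Mean = 27.3333
Variance = 207.8889
SD = sqrt(207.8889) = 14.4184

SD = 14.4184


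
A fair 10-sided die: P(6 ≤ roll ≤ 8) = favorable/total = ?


Favorable outcomes (6 ≤ roll ≤ 8): 3
Total outcomes = 10
P = 3/10 = 0.3000

P = 0.3000


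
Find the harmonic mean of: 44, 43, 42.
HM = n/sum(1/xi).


Sum of reciprocals = 1/44 + 1/43 + 1/42 = 0.069793
HM = 3/0.069793 = 42.9845

HM = 42.9845


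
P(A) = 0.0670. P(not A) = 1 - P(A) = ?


P(not A) = 1 - 0.0670 = 0.9330

P(not A) = 0.9330


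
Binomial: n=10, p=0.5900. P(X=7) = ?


C(10,7) = 120
p^7 = 0.024887
(1-p)^3 = 0.068921
P = 120 * 0.024887 * 0.068921 = 0.2058

P(X=7) = 0.2058


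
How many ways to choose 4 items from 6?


C(6,4) = 6!/(4! × 2!)
= 720/(24 × 2)
= 15

C(6,4) = 15
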